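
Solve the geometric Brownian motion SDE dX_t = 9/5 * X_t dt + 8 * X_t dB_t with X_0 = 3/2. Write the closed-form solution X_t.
X_t = 3/2 * exp((-151/5) * t + (8) * B_t)

For GBM dX = mu X dt + sigma X dB with X_0 = x_0, apply Itô to Y = log X: dY = (mu - sigma^2/2) dt + sigma dB, so Y_t = log(x_0) + (mu - sigma^2/2) t + sigma B_t and hence X_t = x_0 * exp((mu - sigma^2/2) t + sigma B_t).
With mu = 9/5, sigma = 8, x_0 = 3/2, this gives:
  X_t = 3/2 * exp((-151/5) * t + (8) * B_t).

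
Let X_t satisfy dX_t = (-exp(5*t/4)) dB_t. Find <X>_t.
<X>_t = 2*exp(5*t/2)/5 - 2/5

For an Itô process dX_t = a(t) dt + b(t) dB_t, the quadratic variation is <X>_t = int_0^t b(s)^2 ds (the drift term does not contribute). Here b(s) = -exp(5*s/4), so
  b(s)^2 = exp(5*s/2).
Integrating from 0 to t:
  <X>_t = int_0^t (exp(5*s/2)) ds = 2*exp(5*t/2)/5 - 2/5.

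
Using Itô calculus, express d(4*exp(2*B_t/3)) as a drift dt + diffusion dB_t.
d(4*exp(2*B_t/3)) = (8*exp(2*B_t/3)/9) dt + (8*exp(2*B_t/3)/3) dB_t

Itô's formula for f(B_t) gives d f(B_t) = f'(B_t) dB_t + (1/2) f''(B_t) dt. Compute derivatives of f(x) = 4*exp(2*x/3):
  f'(x)  = 8*exp(2*x/3)/3
  f''(x) = 16*exp(2*x/3)/9
Substitute x = B_t and multiply the f'' term by 1/2:
  drift     = (1/2) * (16*exp(2*x/3)/9) evaluated at B_t = 8*exp(2*B_t/3)/9
  diffusion = (8*exp(2*x/3)/3) evaluated at B_t = 8*exp(2*B_t/3)/3
Therefore d(4*exp(2*B_t/3)) = (8*exp(2*B_t/3)/9) dt + (8*exp(2*B_t/3)/3) dB_t.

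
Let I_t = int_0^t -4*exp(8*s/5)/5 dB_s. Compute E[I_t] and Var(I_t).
E[I_t] = 0; Var(I_t) = exp(16*t/5)/5 - 1/5

The Itô integral of a deterministic integrand f(s) has mean 0 because each increment f(s) * (B_{s+ds} - B_s) has mean 0. By the Itô isometry:
  Var( int_0^t f(s) dB_s ) = E[ (int_0^t f(s) dB_s)^2 ] = int_0^t f(s)^2 ds.
Here f(s) = -4*exp(8*s/5)/5, so f(s)^2 = 16*exp(16*s/5)/25. Integrate:
  int_0^t (16*exp(16*s/5)/25) ds = exp(16*t/5)/5 - 1/5.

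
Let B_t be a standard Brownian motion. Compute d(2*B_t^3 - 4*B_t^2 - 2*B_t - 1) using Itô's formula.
d(2*B_t^3 - 4*B_t^2 - 2*B_t - 1) = (6*B_t - 4) dt + (6*B_t^2 - 8*B_t - 2) dB_t

Itô's formula for f(B_t) gives d f(B_t) = f'(B_t) dB_t + (1/2) f''(B_t) dt. Compute derivatives of f(x) = 2*x^3 - 4*x^2 - 2*x - 1:
  f'(x)  = 6*x^2 - 8*x - 2
  f''(x) = 12*x - 8
Substitute x = B_t and multiply the f'' term by 1/2:
  drift     = (1/2) * (12*x - 8) evaluated at B_t = 6*B_t - 4
  diffusion = (6*x^2 - 8*x - 2) evaluated at B_t = 6*B_t^2 - 8*B_t - 2
Therefore d(2*B_t^3 - 4*B_t^2 - 2*B_t - 1) = (6*B_t - 4) dt + (6*B_t^2 - 8*B_t - 2) dB_t.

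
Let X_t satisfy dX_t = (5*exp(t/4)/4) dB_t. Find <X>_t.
<X>_t = 25*exp(t/2)/8 - 25/8

For an Itô process dX_t = a(t) dt + b(t) dB_t, the quadratic variation is <X>_t = int_0^t b(s)^2 ds (the drift term does not contribute). Here b(s) = 5*exp(s/4)/4, so
  b(s)^2 = 25*exp(s/2)/16.
Integrating from 0 to t:
  <X>_t = int_0^t (25*exp(s/2)/16) ds = 25*exp(t/2)/8 - 25/8.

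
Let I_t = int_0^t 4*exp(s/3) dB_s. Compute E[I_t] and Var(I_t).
E[I_t] = 0; Var(I_t) = 24*exp(2*t/3) - 24

The Itô integral of a deterministic integrand f(s) has mean 0 because each increment f(s) * (B_{s+ds} - B_s) has mean 0. By the Itô isometry:
  Var( int_0^t f(s) dB_s ) = E[ (int_0^t f(s) dB_s)^2 ] = int_0^t f(s)^2 ds.
Here f(s) = 4*exp(s/3), so f(s)^2 = 16*exp(2*s/3). Integrate:
  int_0^t (16*exp(2*s/3)) ds = 24*exp(2*t/3) - 24.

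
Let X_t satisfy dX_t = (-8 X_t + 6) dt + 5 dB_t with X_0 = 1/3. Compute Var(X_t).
Var(X_t) = 25/16 - 25*exp(-16*t)/16

The variance V(t) = Var(X_t) satisfies V'(t) = 2 a V(t) + c^2 with V(0) = 0 (drift coefficient is linear in X, diffusion is constant). With a = -8, c = 5, the solution is
  V(t) = (c^2 / (2 a)) * (exp(2 a t) - 1)
       = (5^2 / (2*(-8))) * (exp((-16) t) - 1)
       = 25/16 - 25*exp(-16*t)/16.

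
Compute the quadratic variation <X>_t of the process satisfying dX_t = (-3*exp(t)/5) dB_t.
<X>_t = 9*exp(2*t)/50 - 9/50

For an Itô process dX_t = a(t) dt + b(t) dB_t, the quadratic variation is <X>_t = int_0^t b(s)^2 ds (the drift term does not contribute). Here b(s) = -3*exp(s)/5, so
  b(s)^2 = 9*exp(2*s)/25.
Integrating from 0 to t:
  <X>_t = int_0^t (9*exp(2*s)/25) ds = 9*exp(2*t)/50 - 9/50.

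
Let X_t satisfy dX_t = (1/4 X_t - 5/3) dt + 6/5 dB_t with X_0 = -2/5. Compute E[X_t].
E[X_t] = 20/3 - 106*exp(t/4)/15

Taking expectations and using E[dB_t] = 0, the mean m(t) = E[X_t] satisfies the ODE m'(t) = a m(t) + b with m(0) = x_0. With a = 1/4, b = -5/3, x_0 = -2/5, the solution is
  m(t) = x_0 * exp(a t) + (b/a) * (exp(a t) - 1)
       = (-2/5) * exp((1/4) t) + ((-5/3)/(1/4)) * (exp((1/4) t) - 1)
       = 20/3 - 106*exp(t/4)/15.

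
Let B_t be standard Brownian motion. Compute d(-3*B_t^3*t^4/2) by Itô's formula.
d(-3*B_t^3*t^4/2) = (3*B_t*t^3*(-4*B_t^2 - 3*t)/2) dt + (-9*B_t^2*t^4/2) dB_t

Itô's formula for f(t, x): d f(t, B_t) = (f_t + (1/2) f_xx) dt + f_x dB_t. Compute partials of f(t, x) = -3*t^4*x^3/2:
  f_t(t,x)  = -6*t^3*x^3
  f_x(t,x)  = -9*t^4*x^2/2
  f_xx(t,x) = -9*t^4*x
Assemble drift = f_t + (1/2) f_xx = 3*t^3*x*(-3*t - 4*x^2)/2 and diffusion = f_x = -9*t^4*x^2/2. Substituting x = B_t:
  d(-3*B_t^3*t^4/2) = (3*B_t*t^3*(-4*B_t^2 - 3*t)/2) dt + (-9*B_t^2*t^4/2) dB_t.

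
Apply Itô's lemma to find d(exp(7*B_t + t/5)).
d(exp(7*B_t + t/5)) = (247*exp(7*B_t + t/5)/10) dt + (7*exp(7*B_t + t/5)) dB_t

Itô's formula for f(t, x): d f(t, B_t) = (f_t + (1/2) f_xx) dt + f_x dB_t. Compute partials of f(t, x) = exp(t/5 + 7*x):
  f_t(t,x)  = exp(t/5 + 7*x)/5
  f_x(t,x)  = 7*exp(t/5 + 7*x)
  f_xx(t,x) = 49*exp(t/5 + 7*x)
Assemble drift = f_t + (1/2) f_xx = 247*exp(t/5 + 7*x)/10 and diffusion = f_x = 7*exp(t/5 + 7*x). Substituting x = B_t:
  d(exp(7*B_t + t/5)) = (247*exp(7*B_t + t/5)/10) dt + (7*exp(7*B_t + t/5)) dB_t.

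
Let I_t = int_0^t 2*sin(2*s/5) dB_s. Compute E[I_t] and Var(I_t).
E[I_t] = 0; Var(I_t) = 2*t - 5*sin(4*t/5)/2

The Itô integral of a deterministic integrand f(s) has mean 0 because each increment f(s) * (B_{s+ds} - B_s) has mean 0. By the Itô isometry:
  Var( int_0^t f(s) dB_s ) = E[ (int_0^t f(s) dB_s)^2 ] = int_0^t f(s)^2 ds.
Here f(s) = 2*sin(2*s/5), so f(s)^2 = 4*sin(2*s/5)^2. Integrate:
  int_0^t (4*sin(2*s/5)^2) ds = 2*t - 5*sin(4*t/5)/2.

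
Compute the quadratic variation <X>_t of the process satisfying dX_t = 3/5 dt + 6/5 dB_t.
<X>_t = 36*t/25

For an Itô process dX_t = a(t) dt + b(t) dB_t, the quadratic variation is <X>_t = int_0^t b(s)^2 ds (the drift term does not contribute). Here b(s) = 6/5, so
  b(s)^2 = 36/25.
Integrating from 0 to t:
  <X>_t = int_0^t (36/25) ds = 36*t/25.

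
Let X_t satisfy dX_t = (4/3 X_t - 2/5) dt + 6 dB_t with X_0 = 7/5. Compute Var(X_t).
Var(X_t) = 27*exp(8*t/3)/2 - 27/2

The variance V(t) = Var(X_t) satisfies V'(t) = 2 a V(t) + c^2 with V(0) = 0 (drift coefficient is linear in X, diffusion is constant). With a = 4/3, c = 6, the solution is
  V(t) = (c^2 / (2 a)) * (exp(2 a t) - 1)
       = (6^2 / (2*(4/3))) * (exp((8/3) t) - 1)
       = 27*exp(8*t/3)/2 - 27/2.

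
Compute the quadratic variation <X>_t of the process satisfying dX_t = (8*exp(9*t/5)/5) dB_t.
<X>_t = 32*exp(18*t/5)/45 - 32/45

For an Itô process dX_t = a(t) dt + b(t) dB_t, the quadratic variation is <X>_t = int_0^t b(s)^2 ds (the drift term does not contribute). Here b(s) = 8*exp(9*s/5)/5, so
  b(s)^2 = 64*exp(18*s/5)/25.
Integrating from 0 to t:
  <X>_t = int_0^t (64*exp(18*s/5)/25) ds = 32*exp(18*t/5)/45 - 32/45.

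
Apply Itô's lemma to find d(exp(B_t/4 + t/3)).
d(exp(B_t/4 + t/3)) = (35*exp(B_t/4 + t/3)/96) dt + (exp(B_t/4 + t/3)/4) dB_t

Itô's formula for f(t, x): d f(t, B_t) = (f_t + (1/2) f_xx) dt + f_x dB_t. Compute partials of f(t, x) = exp(t/3 + x/4):
  f_t(t,x)  = exp(t/3 + x/4)/3
  f_x(t,x)  = exp(t/3 + x/4)/4
  f_xx(t,x) = exp(t/3 + x/4)/16
Assemble drift = f_t + (1/2) f_xx = 35*exp(t/3 + x/4)/96 and diffusion = f_x = exp(t/3 + x/4)/4. Substituting x = B_t:
  d(exp(B_t/4 + t/3)) = (35*exp(B_t/4 + t/3)/96) dt + (exp(B_t/4 + t/3)/4) dB_t.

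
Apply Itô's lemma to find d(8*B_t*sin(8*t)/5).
d(8*B_t*sin(8*t)/5) = (64*B_t*cos(8*t)/5) dt + (8*sin(8*t)/5) dB_t

Itô's formula for f(t, x): d f(t, B_t) = (f_t + (1/2) f_xx) dt + f_x dB_t. Compute partials of f(t, x) = 8*x*sin(8*t)/5:
  f_t(t,x)  = 64*x*cos(8*t)/5
  f_x(t,x)  = 8*sin(8*t)/5
  f_xx(t,x) = 0
Assemble drift = f_t + (1/2) f_xx = 64*x*cos(8*t)/5 and diffusion = f_x = 8*sin(8*t)/5. Substituting x = B_t:
  d(8*B_t*sin(8*t)/5) = (64*B_t*cos(8*t)/5) dt + (8*sin(8*t)/5) dB_t.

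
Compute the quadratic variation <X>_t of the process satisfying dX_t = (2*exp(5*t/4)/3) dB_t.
<X>_t = 8*exp(5*t/2)/45 - 8/45

For an Itô process dX_t = a(t) dt + b(t) dB_t, the quadratic variation is <X>_t = int_0^t b(s)^2 ds (the drift term does not contribute). Here b(s) = 2*exp(5*s/4)/3, so
  b(s)^2 = 4*exp(5*s/2)/9.
Integrating from 0 to t:
  <X>_t = int_0^t (4*exp(5*s/2)/9) ds = 8*exp(5*t/2)/45 - 8/45.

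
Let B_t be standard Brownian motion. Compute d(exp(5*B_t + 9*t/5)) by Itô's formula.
d(exp(5*B_t + 9*t/5)) = (143*exp(5*B_t + 9*t/5)/10) dt + (5*exp(5*B_t + 9*t/5)) dB_t

Itô's formula for f(t, x): d f(t, B_t) = (f_t + (1/2) f_xx) dt + f_x dB_t. Compute partials of f(t, x) = exp(9*t/5 + 5*x):
  f_t(t,x)  = 9*exp(9*t/5 + 5*x)/5
  f_x(t,x)  = 5*exp(9*t/5 + 5*x)
  f_xx(t,x) = 25*exp(9*t/5 + 5*x)
Assemble drift = f_t + (1/2) f_xx = 143*exp(9*t/5 + 5*x)/10 and diffusion = f_x = 5*exp(9*t/5 + 5*x). Substituting x = B_t:
  d(exp(5*B_t + 9*t/5)) = (143*exp(5*B_t + 9*t/5)/10) dt + (5*exp(5*B_t + 9*t/5)) dB_t.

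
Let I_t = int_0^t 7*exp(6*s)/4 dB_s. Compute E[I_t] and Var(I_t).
E[I_t] = 0; Var(I_t) = 49*exp(12*t)/192 - 49/192

The Itô integral of a deterministic integrand f(s) has mean 0 because each increment f(s) * (B_{s+ds} - B_s) has mean 0. By the Itô isometry:
  Var( int_0^t f(s) dB_s ) = E[ (int_0^t f(s) dB_s)^2 ] = int_0^t f(s)^2 ds.
Here f(s) = 7*exp(6*s)/4, so f(s)^2 = 49*exp(12*s)/16. Integrate:
  int_0^t (49*exp(12*s)/16) ds = 49*exp(12*t)/192 - 49/192.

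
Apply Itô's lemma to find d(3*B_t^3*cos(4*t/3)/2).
d(3*B_t^3*cos(4*t/3)/2) = (B_t*(-4*B_t^2*sin(4*t/3) + 9*cos(4*t/3))/2) dt + (9*B_t^2*cos(4*t/3)/2) dB_t

Itô's formula for f(t, x): d f(t, B_t) = (f_t + (1/2) f_xx) dt + f_x dB_t. Compute partials of f(t, x) = 3*x^3*cos(4*t/3)/2:
  f_t(t,x)  = -2*x^3*sin(4*t/3)
  f_x(t,x)  = 9*x^2*cos(4*t/3)/2
  f_xx(t,x) = 9*x*cos(4*t/3)
Assemble drift = f_t + (1/2) f_xx = x*(-4*x^2*sin(4*t/3) + 9*cos(4*t/3))/2 and diffusion = f_x = 9*x^2*cos(4*t/3)/2. Substituting x = B_t:
  d(3*B_t^3*cos(4*t/3)/2) = (B_t*(-4*B_t^2*sin(4*t/3) + 9*cos(4*t/3))/2) dt + (9*B_t^2*cos(4*t/3)/2) dB_t.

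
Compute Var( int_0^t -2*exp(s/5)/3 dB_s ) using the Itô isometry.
Var = 10*exp(2*t/5)/9 - 10/9

The Itô integral of a deterministic integrand f(s) has mean 0 because each increment f(s) * (B_{s+ds} - B_s) has mean 0. By the Itô isometry:
  Var( int_0^t f(s) dB_s ) = E[ (int_0^t f(s) dB_s)^2 ] = int_0^t f(s)^2 ds.
Here f(s) = -2*exp(s/5)/3, so f(s)^2 = 4*exp(2*s/5)/9. Integrate:
  int_0^t (4*exp(2*s/5)/9) ds = 10*exp(2*t/5)/9 - 10/9.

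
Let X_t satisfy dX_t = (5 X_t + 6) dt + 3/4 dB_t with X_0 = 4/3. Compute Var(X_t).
Var(X_t) = 9*exp(10*t)/160 - 9/160

The variance V(t) = Var(X_t) satisfies V'(t) = 2 a V(t) + c^2 with V(0) = 0 (drift coefficient is linear in X, diffusion is constant). With a = 5, c = 3/4, the solution is
  V(t) = (c^2 / (2 a)) * (exp(2 a t) - 1)
       = ((3/4)^2 / (2*5)) * (exp(10 t) - 1)
       = 9*exp(10*t)/160 - 9/160.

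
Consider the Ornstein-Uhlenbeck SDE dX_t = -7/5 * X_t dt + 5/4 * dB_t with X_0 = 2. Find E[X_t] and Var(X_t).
E[X_t] = 2*exp(-7*t/5); Var(X_t) = 125/224 - 125*exp(-14*t/5)/224

The OU SDE dX = -theta X dt + sigma dB admits the integrating factor exp(theta t): d(exp(theta t) X_t) = sigma exp(theta t) dB_t. Integrating from 0 to t:
  X_t = x_0 * exp(-theta t) + sigma * int_0^t exp(-theta (t-s)) dB_s.
The Itô integral has mean 0 and (by the Itô isometry) variance sigma^2 * int_0^t exp(-2 theta (t - s)) ds = sigma^2 * (1 - exp(-2 theta t)) / (2 theta).
With theta = 7/5, sigma = 5/4, x_0 = 2:
  E[X_t] = 2 * exp(-7/5 t) = 2*exp(-7*t/5)
  Var(X_t) = (5/4)^2 * (1 - exp(-2*7/5 t)) / (2 * 7/5) = 125/224 - 125*exp(-14*t/5)/224.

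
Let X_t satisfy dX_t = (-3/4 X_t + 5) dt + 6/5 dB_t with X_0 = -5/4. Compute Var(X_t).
Var(X_t) = 24/25 - 24*exp(-3*t/2)/25

The variance V(t) = Var(X_t) satisfies V'(t) = 2 a V(t) + c^2 with V(0) = 0 (drift coefficient is linear in X, diffusion is constant). With a = -3/4, c = 6/5, the solution is
  V(t) = (c^2 / (2 a)) * (exp(2 a t) - 1)
       = ((6/5)^2 / (2*(-3/4))) * (exp((-3/2) t) - 1)
       = 24/25 - 24*exp(-3*t/2)/25.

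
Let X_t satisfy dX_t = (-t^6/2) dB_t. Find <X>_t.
<X>_t = t^13/52

For an Itô process dX_t = a(t) dt + b(t) dB_t, the quadratic variation is <X>_t = int_0^t b(s)^2 ds (the drift term does not contribute). Here b(s) = -s^6/2, so
  b(s)^2 = s^12/4.
Integrating from 0 to t:
  <X>_t = int_0^t (s^12/4) ds = t^13/52.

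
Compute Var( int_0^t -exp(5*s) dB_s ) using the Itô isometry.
Var = exp(10*t)/10 - 1/10

The Itô integral of a deterministic integrand f(s) has mean 0 because each increment f(s) * (B_{s+ds} - B_s) has mean 0. By the Itô isometry:
  Var( int_0^t f(s) dB_s ) = E[ (int_0^t f(s) dB_s)^2 ] = int_0^t f(s)^2 ds.
Here f(s) = -exp(5*s), so f(s)^2 = exp(10*s). Integrate:
  int_0^t (exp(10*s)) ds = exp(10*t)/10 - 1/10.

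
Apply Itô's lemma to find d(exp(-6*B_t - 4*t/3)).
d(exp(-6*B_t - 4*t/3)) = (50*exp(-6*B_t - 4*t/3)/3) dt + (-6*exp(-6*B_t - 4*t/3)) dB_t

Itô's formula for f(t, x): d f(t, B_t) = (f_t + (1/2) f_xx) dt + f_x dB_t. Compute partials of f(t, x) = exp(-4*t/3 - 6*x):
  f_t(t,x)  = -4*exp(-4*t/3 - 6*x)/3
  f_x(t,x)  = -6*exp(-4*t/3 - 6*x)
  f_xx(t,x) = 36*exp(-4*t/3 - 6*x)
Assemble drift = f_t + (1/2) f_xx = 50*exp(-4*t/3 - 6*x)/3 and diffusion = f_x = -6*exp(-4*t/3 - 6*x). Substituting x = B_t:
  d(exp(-6*B_t - 4*t/3)) = (50*exp(-6*B_t - 4*t/3)/3) dt + (-6*exp(-6*B_t - 4*t/3)) dB_t.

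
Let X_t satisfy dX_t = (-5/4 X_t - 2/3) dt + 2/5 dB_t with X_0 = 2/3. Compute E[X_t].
E[X_t] = -8/15 + 6*exp(-5*t/4)/5

Taking expectations and using E[dB_t] = 0, the mean m(t) = E[X_t] satisfies the ODE m'(t) = a m(t) + b with m(0) = x_0. With a = -5/4, b = -2/3, x_0 = 2/3, the solution is
  m(t) = x_0 * exp(a t) + (b/a) * (exp(a t) - 1)
       = (2/3) * exp((-5/4) t) + ((-2/3)/(-5/4)) * (exp((-5/4) t) - 1)
       = -8/15 + 6*exp(-5*t/4)/5.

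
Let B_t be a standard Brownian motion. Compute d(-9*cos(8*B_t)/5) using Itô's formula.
d(-9*cos(8*B_t)/5) = (288*cos(8*B_t)/5) dt + (72*sin(8*B_t)/5) dB_t

Itô's formula for f(B_t) gives d f(B_t) = f'(B_t) dB_t + (1/2) f''(B_t) dt. Compute derivatives of f(x) = -9*cos(8*x)/5:
  f'(x)  = 72*sin(8*x)/5
  f''(x) = 576*cos(8*x)/5
Substitute x = B_t and multiply the f'' term by 1/2:
  drift     = (1/2) * (576*cos(8*x)/5) evaluated at B_t = 288*cos(8*B_t)/5
  diffusion = (72*sin(8*x)/5) evaluated at B_t = 72*sin(8*B_t)/5
Therefore d(-9*cos(8*B_t)/5) = (288*cos(8*B_t)/5) dt + (72*sin(8*B_t)/5) dB_t.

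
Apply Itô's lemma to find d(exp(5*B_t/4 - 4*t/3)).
d(exp(5*B_t/4 - 4*t/3)) = (-53*exp(5*B_t/4 - 4*t/3)/96) dt + (5*exp(5*B_t/4 - 4*t/3)/4) dB_t

Itô's formula for f(t, x): d f(t, B_t) = (f_t + (1/2) f_xx) dt + f_x dB_t. Compute partials of f(t, x) = exp(-4*t/3 + 5*x/4):
  f_t(t,x)  = -4*exp(-4*t/3 + 5*x/4)/3
  f_x(t,x)  = 5*exp(-4*t/3 + 5*x/4)/4
  f_xx(t,x) = 25*exp(-4*t/3 + 5*x/4)/16
Assemble drift = f_t + (1/2) f_xx = -53*exp(-4*t/3 + 5*x/4)/96 and diffusion = f_x = 5*exp(-4*t/3 + 5*x/4)/4. Substituting x = B_t:
  d(exp(5*B_t/4 - 4*t/3)) = (-53*exp(5*B_t/4 - 4*t/3)/96) dt + (5*exp(5*B_t/4 - 4*t/3)/4) dB_t.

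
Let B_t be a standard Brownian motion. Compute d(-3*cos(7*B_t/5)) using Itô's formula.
d(-3*cos(7*B_t/5)) = (147*cos(7*B_t/5)/50) dt + (21*sin(7*B_t/5)/5) dB_t

Itô's formula for f(B_t) gives d f(B_t) = f'(B_t) dB_t + (1/2) f''(B_t) dt. Compute derivatives of f(x) = -3*cos(7*x/5):
  f'(x)  = 21*sin(7*x/5)/5
  f''(x) = 147*cos(7*x/5)/25
Substitute x = B_t and multiply the f'' term by 1/2:
  drift     = (1/2) * (147*cos(7*x/5)/25) evaluated at B_t = 147*cos(7*B_t/5)/50
  diffusion = (21*sin(7*x/5)/5) evaluated at B_t = 21*sin(7*B_t/5)/5
Therefore d(-3*cos(7*B_t/5)) = (147*cos(7*B_t/5)/50) dt + (21*sin(7*B_t/5)/5) dB_t.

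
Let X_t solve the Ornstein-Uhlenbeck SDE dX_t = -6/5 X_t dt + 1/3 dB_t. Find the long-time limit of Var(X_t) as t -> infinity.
lim Var(X_t) = 5/108

The OU SDE dX = -theta X dt + sigma dB admits the integrating factor exp(theta t): d(exp(theta t) X_t) = sigma exp(theta t) dB_t. Integrating from 0 to t gives X_t = x_0 * exp(-theta t) + sigma * int_0^t exp(-theta (t-s)) dB_s for any initial x_0. The Itô integral has variance (by the Itô isometry) sigma^2 * int_0^t exp(-2 theta (t - s)) ds = sigma^2 * (1 - exp(-2 theta t)) / (2 theta), independent of x_0.
With theta = 6/5, sigma = 1/3:
  Var(X_t) = (1/3)^2 * (1 - exp(-2*6/5 t)) / (2 * 6/5) = 5/108 - 5*exp(-12*t/5)/108.
As t -> infinity, exp(-2*6/5 t) -> 0, so the stationary variance is sigma^2 / (2 theta) = 5/108.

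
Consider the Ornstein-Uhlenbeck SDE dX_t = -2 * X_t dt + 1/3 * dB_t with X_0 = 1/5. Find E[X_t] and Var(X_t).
E[X_t] = exp(-2*t)/5; Var(X_t) = 1/36 - exp(-4*t)/36

The OU SDE dX = -theta X dt + sigma dB admits the integrating factor exp(theta t): d(exp(theta t) X_t) = sigma exp(theta t) dB_t. Integrating from 0 to t:
  X_t = x_0 * exp(-theta t) + sigma * int_0^t exp(-theta (t-s)) dB_s.
The Itô integral has mean 0 and (by the Itô isometry) variance sigma^2 * int_0^t exp(-2 theta (t - s)) ds = sigma^2 * (1 - exp(-2 theta t)) / (2 theta).
With theta = 2, sigma = 1/3, x_0 = 1/5:
  E[X_t] = 1/5 * exp(-2 t) = exp(-2*t)/5
  Var(X_t) = (1/3)^2 * (1 - exp(-2*2 t)) / (2 * 2) = 1/36 - exp(-4*t)/36.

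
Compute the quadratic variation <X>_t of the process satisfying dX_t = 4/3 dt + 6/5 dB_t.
<X>_t = 36*t/25

For an Itô process dX_t = a(t) dt + b(t) dB_t, the quadratic variation is <X>_t = int_0^t b(s)^2 ds (the drift term does not contribute). Here b(s) = 6/5, so
  b(s)^2 = 36/25.
Integrating from 0 to t:
  <X>_t = int_0^t (36/25) ds = 36*t/25.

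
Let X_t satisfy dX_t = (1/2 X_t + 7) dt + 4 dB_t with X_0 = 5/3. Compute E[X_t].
E[X_t] = 47*exp(t/2)/3 - 14

Taking expectations and using E[dB_t] = 0, the mean m(t) = E[X_t] satisfies the ODE m'(t) = a m(t) + b with m(0) = x_0. With a = 1/2, b = 7, x_0 = 5/3, the solution is
  m(t) = x_0 * exp(a t) + (b/a) * (exp(a t) - 1)
       = (5/3) * exp((1/2) t) + (7/(1/2)) * (exp((1/2) t) - 1)
       = 47*exp(t/2)/3 - 14.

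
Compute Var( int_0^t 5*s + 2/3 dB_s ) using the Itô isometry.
Var = t*(75*t^2 + 30*t + 4)/9

The Itô integral of a deterministic integrand f(s) has mean 0 because each increment f(s) * (B_{s+ds} - B_s) has mean 0. By the Itô isometry:
  Var( int_0^t f(s) dB_s ) = E[ (int_0^t f(s) dB_s)^2 ] = int_0^t f(s)^2 ds.
Here f(s) = 5*s + 2/3, so f(s)^2 = (15*s + 2)^2/9. Integrate:
  int_0^t ((15*s + 2)^2/9) ds = t*(75*t^2 + 30*t + 4)/9.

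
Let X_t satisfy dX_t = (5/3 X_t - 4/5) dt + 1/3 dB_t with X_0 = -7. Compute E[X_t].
E[X_t] = 12/25 - 187*exp(5*t/3)/25

Taking expectations and using E[dB_t] = 0, the mean m(t) = E[X_t] satisfies the ODE m'(t) = a m(t) + b with m(0) = x_0. With a = 5/3, b = -4/5, x_0 = -7, the solution is
  m(t) = x_0 * exp(a t) + (b/a) * (exp(a t) - 1)
       = (-7) * exp((5/3) t) + ((-4/5)/(5/3)) * (exp((5/3) t) - 1)
       = 12/25 - 187*exp(5*t/3)/25.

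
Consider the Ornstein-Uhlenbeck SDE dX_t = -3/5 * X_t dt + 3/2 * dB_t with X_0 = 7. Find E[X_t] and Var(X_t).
E[X_t] = 7*exp(-3*t/5); Var(X_t) = 15/8 - 15*exp(-6*t/5)/8

The OU SDE dX = -theta X dt + sigma dB admits the integrating factor exp(theta t): d(exp(theta t) X_t) = sigma exp(theta t) dB_t. Integrating from 0 to t:
  X_t = x_0 * exp(-theta t) + sigma * int_0^t exp(-theta (t-s)) dB_s.
The Itô integral has mean 0 and (by the Itô isometry) variance sigma^2 * int_0^t exp(-2 theta (t - s)) ds = sigma^2 * (1 - exp(-2 theta t)) / (2 theta).
With theta = 3/5, sigma = 3/2, x_0 = 7:
  E[X_t] = 7 * exp(-3/5 t) = 7*exp(-3*t/5)
  Var(X_t) = (3/2)^2 * (1 - exp(-2*3/5 t)) / (2 * 3/5) = 15/8 - 15*exp(-6*t/5)/8.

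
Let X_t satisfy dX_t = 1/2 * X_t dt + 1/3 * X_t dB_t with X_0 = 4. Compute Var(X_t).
Var(X_t) = 16*(exp(t/9) - 1)*exp(t)

For GBM dX = mu X dt + sigma X dB with X_0 = x_0, apply Itô to Y = log X: dY = (mu - sigma^2/2) dt + sigma dB, so Y_t = log(x_0) + (mu - sigma^2/2) t + sigma B_t and hence X_t = x_0 * exp((mu - sigma^2/2) t + sigma B_t).
With mu = 1/2, sigma = 1/3, x_0 = 4, this gives:
  X_t = 4 * exp((4/9) * t + (1/3) * B_t).
Since sigma*B_t ~ Normal(0, sigma^2 t), E[exp(sigma*B_t)] = exp(sigma^2 t / 2); so E[X_t] = x_0 * exp((mu - sigma^2/2) t) * exp(sigma^2 t / 2) = x_0 * exp(mu t) = 4*exp(t/2).
Var(X_t) = E[X_t^2] - (E[X_t])^2 = x_0^2 * exp(2 mu t) * (exp(sigma^2 t) - 1) = 16*(exp(t/9) - 1)*exp(t).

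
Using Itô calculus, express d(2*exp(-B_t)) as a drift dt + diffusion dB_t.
d(2*exp(-B_t)) = (exp(-B_t)) dt + (-2*exp(-B_t)) dB_t

Itô's formula for f(B_t) gives d f(B_t) = f'(B_t) dB_t + (1/2) f''(B_t) dt. Compute derivatives of f(x) = 2*exp(-x):
  f'(x)  = -2*exp(-x)
  f''(x) = 2*exp(-x)
Substitute x = B_t and multiply the f'' term by 1/2:
  drift     = (1/2) * (2*exp(-x)) evaluated at B_t = exp(-B_t)
  diffusion = (-2*exp(-x)) evaluated at B_t = -2*exp(-B_t)
Therefore d(2*exp(-B_t)) = (exp(-B_t)) dt + (-2*exp(-B_t)) dB_t.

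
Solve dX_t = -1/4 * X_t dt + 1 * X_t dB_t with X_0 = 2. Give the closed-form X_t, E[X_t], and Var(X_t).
X_t = 2 * exp((-3/4) t + (1) B_t); E[X_t] = 2*exp(-t/4); Var(X_t) = 8*sinh(t/2)

For GBM dX = mu X dt + sigma X dB with X_0 = x_0, apply Itô to Y = log X: dY = (mu - sigma^2/2) dt + sigma dB, so Y_t = log(x_0) + (mu - sigma^2/2) t + sigma B_t and hence X_t = x_0 * exp((mu - sigma^2/2) t + sigma B_t).
With mu = -1/4, sigma = 1, x_0 = 2, this gives:
  X_t = 2 * exp((-3/4) * t + (1) * B_t).
Since sigma*B_t ~ Normal(0, sigma^2 t), E[exp(sigma*B_t)] = exp(sigma^2 t / 2); so E[X_t] = x_0 * exp((mu - sigma^2/2) t) * exp(sigma^2 t / 2) = x_0 * exp(mu t) = 2*exp(-t/4).
Var(X_t) = E[X_t^2] - (E[X_t])^2 = x_0^2 * exp(2 mu t) * (exp(sigma^2 t) - 1) = 8*sinh(t/2).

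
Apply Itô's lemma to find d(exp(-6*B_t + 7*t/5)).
d(exp(-6*B_t + 7*t/5)) = (97*exp(-6*B_t + 7*t/5)/5) dt + (-6*exp(-6*B_t + 7*t/5)) dB_t

Itô's formula for f(t, x): d f(t, B_t) = (f_t + (1/2) f_xx) dt + f_x dB_t. Compute partials of f(t, x) = exp(7*t/5 - 6*x):
  f_t(t,x)  = 7*exp(7*t/5 - 6*x)/5
  f_x(t,x)  = -6*exp(7*t/5 - 6*x)
  f_xx(t,x) = 36*exp(7*t/5 - 6*x)
Assemble drift = f_t + (1/2) f_xx = 97*exp(7*t/5 - 6*x)/5 and diffusion = f_x = -6*exp(7*t/5 - 6*x). Substituting x = B_t:
  d(exp(-6*B_t + 7*t/5)) = (97*exp(-6*B_t + 7*t/5)/5) dt + (-6*exp(-6*B_t + 7*t/5)) dB_t.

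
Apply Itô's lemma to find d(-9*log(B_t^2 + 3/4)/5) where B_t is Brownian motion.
d(-9*log(B_t^2 + 3/4)/5) = (36*(4*B_t^2 - 3)/(5*(4*B_t^2 + 3)^2)) dt + (-72*B_t/(20*B_t^2 + 15)) dB_t

Itô's formula for f(B_t) gives d f(B_t) = f'(B_t) dB_t + (1/2) f''(B_t) dt. Compute derivatives of f(x) = -9*log(x^2 + 3/4)/5:
  f'(x)  = -72*x/(20*x^2 + 15)
  f''(x) = 72*(4*x^2 - 3)/(5*(4*x^2 + 3)^2)
Substitute x = B_t and multiply the f'' term by 1/2:
  drift     = (1/2) * (72*(4*x^2 - 3)/(5*(4*x^2 + 3)^2)) evaluated at B_t = 36*(4*B_t^2 - 3)/(5*(4*B_t^2 + 3)^2)
  diffusion = (-72*x/(20*x^2 + 15)) evaluated at B_t = -72*B_t/(20*B_t^2 + 15)
Therefore d(-9*log(B_t^2 + 3/4)/5) = (36*(4*B_t^2 - 3)/(5*(4*B_t^2 + 3)^2)) dt + (-72*B_t/(20*B_t^2 + 15)) dB_t.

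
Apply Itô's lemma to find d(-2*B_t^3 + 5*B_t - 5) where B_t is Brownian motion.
d(-2*B_t^3 + 5*B_t - 5) = (-6*B_t) dt + (5 - 6*B_t^2) dB_t

Itô's formula for f(B_t) gives d f(B_t) = f'(B_t) dB_t + (1/2) f''(B_t) dt. Compute derivatives of f(x) = -2*x^3 + 5*x - 5:
  f'(x)  = 5 - 6*x^2
  f''(x) = -12*x
Substitute x = B_t and multiply the f'' term by 1/2:
  drift     = (1/2) * (-12*x) evaluated at B_t = -6*B_t
  diffusion = (5 - 6*x^2) evaluated at B_t = 5 - 6*B_t^2
Therefore d(-2*B_t^3 + 5*B_t - 5) = (-6*B_t) dt + (5 - 6*B_t^2) dB_t.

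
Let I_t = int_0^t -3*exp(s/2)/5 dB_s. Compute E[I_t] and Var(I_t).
E[I_t] = 0; Var(I_t) = 9*exp(t)/25 - 9/25

The Itô integral of a deterministic integrand f(s) has mean 0 because each increment f(s) * (B_{s+ds} - B_s) has mean 0. By the Itô isometry:
  Var( int_0^t f(s) dB_s ) = E[ (int_0^t f(s) dB_s)^2 ] = int_0^t f(s)^2 ds.
Here f(s) = -3*exp(s/2)/5, so f(s)^2 = 9*exp(s)/25. Integrate:
  int_0^t (9*exp(s)/25) ds = 9*exp(t)/25 - 9/25.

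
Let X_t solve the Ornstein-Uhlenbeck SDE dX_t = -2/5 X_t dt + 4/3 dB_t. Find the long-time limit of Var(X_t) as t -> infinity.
lim Var(X_t) = 20/9

The OU SDE dX = -theta X dt + sigma dB admits the integrating factor exp(theta t): d(exp(theta t) X_t) = sigma exp(theta t) dB_t. Integrating from 0 to t gives X_t = x_0 * exp(-theta t) + sigma * int_0^t exp(-theta (t-s)) dB_s for any initial x_0. The Itô integral has variance (by the Itô isometry) sigma^2 * int_0^t exp(-2 theta (t - s)) ds = sigma^2 * (1 - exp(-2 theta t)) / (2 theta), independent of x_0.
With theta = 2/5, sigma = 4/3:
  Var(X_t) = (4/3)^2 * (1 - exp(-2*2/5 t)) / (2 * 2/5) = 20/9 - 20*exp(-4*t/5)/9.
As t -> infinity, exp(-2*2/5 t) -> 0, so the stationary variance is sigma^2 / (2 theta) = 20/9.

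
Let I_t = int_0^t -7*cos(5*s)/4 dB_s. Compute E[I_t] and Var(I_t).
E[I_t] = 0; Var(I_t) = 49*t/32 + 49*sin(10*t)/320

The Itô integral of a deterministic integrand f(s) has mean 0 because each increment f(s) * (B_{s+ds} - B_s) has mean 0. By the Itô isometry:
  Var( int_0^t f(s) dB_s ) = E[ (int_0^t f(s) dB_s)^2 ] = int_0^t f(s)^2 ds.
Here f(s) = -7*cos(5*s)/4, so f(s)^2 = 49*cos(5*s)^2/16. Integrate:
  int_0^t (49*cos(5*s)^2/16) ds = 49*t/32 + 49*sin(10*t)/320.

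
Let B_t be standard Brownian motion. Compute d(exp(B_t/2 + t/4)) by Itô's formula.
d(exp(B_t/2 + t/4)) = (3*exp(B_t/2 + t/4)/8) dt + (exp(B_t/2 + t/4)/2) dB_t

Itô's formula for f(t, x): d f(t, B_t) = (f_t + (1/2) f_xx) dt + f_x dB_t. Compute partials of f(t, x) = exp(t/4 + x/2):
  f_t(t,x)  = exp(t/4 + x/2)/4
  f_x(t,x)  = exp(t/4 + x/2)/2
  f_xx(t,x) = exp(t/4 + x/2)/4
Assemble drift = f_t + (1/2) f_xx = 3*exp(t/4 + x/2)/8 and diffusion = f_x = exp(t/4 + x/2)/2. Substituting x = B_t:
  d(exp(B_t/2 + t/4)) = (3*exp(B_t/2 + t/4)/8) dt + (exp(B_t/2 + t/4)/2) dB_t.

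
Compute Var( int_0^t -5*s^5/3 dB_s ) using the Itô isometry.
Var = 25*t^11/99

The Itô integral of a deterministic integrand f(s) has mean 0 because each increment f(s) * (B_{s+ds} - B_s) has mean 0. By the Itô isometry:
  Var( int_0^t f(s) dB_s ) = E[ (int_0^t f(s) dB_s)^2 ] = int_0^t f(s)^2 ds.
Here f(s) = -5*s^5/3, so f(s)^2 = 25*s^10/9. Integrate:
  int_0^t (25*s^10/9) ds = 25*t^11/99.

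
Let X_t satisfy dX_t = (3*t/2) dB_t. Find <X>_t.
<X>_t = 3*t^3/4

For an Itô process dX_t = a(t) dt + b(t) dB_t, the quadratic variation is <X>_t = int_0^t b(s)^2 ds (the drift term does not contribute). Here b(s) = 3*s/2, so
  b(s)^2 = 9*s^2/4.
Integrating from 0 to t:
  <X>_t = int_0^t (9*s^2/4) ds = 3*t^3/4.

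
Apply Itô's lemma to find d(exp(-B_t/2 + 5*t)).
d(exp(-B_t/2 + 5*t)) = (41*exp(-B_t/2 + 5*t)/8) dt + (-exp(-B_t/2 + 5*t)/2) dB_t

Itô's formula for f(t, x): d f(t, B_t) = (f_t + (1/2) f_xx) dt + f_x dB_t. Compute partials of f(t, x) = exp(5*t - x/2):
  f_t(t,x)  = 5*exp(5*t - x/2)
  f_x(t,x)  = -exp(5*t - x/2)/2
  f_xx(t,x) = exp(5*t - x/2)/4
Assemble drift = f_t + (1/2) f_xx = 41*exp(5*t - x/2)/8 and diffusion = f_x = -exp(5*t - x/2)/2. Substituting x = B_t:
  d(exp(-B_t/2 + 5*t)) = (41*exp(-B_t/2 + 5*t)/8) dt + (-exp(-B_t/2 + 5*t)/2) dB_t.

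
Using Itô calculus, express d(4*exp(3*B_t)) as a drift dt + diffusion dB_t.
d(4*exp(3*B_t)) = (18*exp(3*B_t)) dt + (12*exp(3*B_t)) dB_t

Itô's formula for f(B_t) gives d f(B_t) = f'(B_t) dB_t + (1/2) f''(B_t) dt. Compute derivatives of f(x) = 4*exp(3*x):
  f'(x)  = 12*exp(3*x)
  f''(x) = 36*exp(3*x)
Substitute x = B_t and multiply the f'' term by 1/2:
  drift     = (1/2) * (36*exp(3*x)) evaluated at B_t = 18*exp(3*B_t)
  diffusion = (12*exp(3*x)) evaluated at B_t = 12*exp(3*B_t)
Therefore d(4*exp(3*B_t)) = (18*exp(3*B_t)) dt + (12*exp(3*B_t)) dB_t.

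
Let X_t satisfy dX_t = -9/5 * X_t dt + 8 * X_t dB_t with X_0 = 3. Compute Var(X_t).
Var(X_t) = (9*exp(64*t) - 9)*exp(-18*t/5)

For GBM dX = mu X dt + sigma X dB with X_0 = x_0, apply Itô to Y = log X: dY = (mu - sigma^2/2) dt + sigma dB, so Y_t = log(x_0) + (mu - sigma^2/2) t + sigma B_t and hence X_t = x_0 * exp((mu - sigma^2/2) t + sigma B_t).
With mu = -9/5, sigma = 8, x_0 = 3, this gives:
  X_t = 3 * exp((-169/5) * t + (8) * B_t).
Since sigma*B_t ~ Normal(0, sigma^2 t), E[exp(sigma*B_t)] = exp(sigma^2 t / 2); so E[X_t] = x_0 * exp((mu - sigma^2/2) t) * exp(sigma^2 t / 2) = x_0 * exp(mu t) = 3*exp(-9*t/5).
Var(X_t) = E[X_t^2] - (E[X_t])^2 = x_0^2 * exp(2 mu t) * (exp(sigma^2 t) - 1) = (9*exp(64*t) - 9)*exp(-18*t/5).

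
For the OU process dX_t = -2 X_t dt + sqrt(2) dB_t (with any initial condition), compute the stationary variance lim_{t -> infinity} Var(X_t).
lim Var(X_t) = 1/2

The OU SDE dX = -theta X dt + sigma dB admits the integrating factor exp(theta t): d(exp(theta t) X_t) = sigma exp(theta t) dB_t. Integrating from 0 to t gives X_t = x_0 * exp(-theta t) + sigma * int_0^t exp(-theta (t-s)) dB_s for any initial x_0. The Itô integral has variance (by the Itô isometry) sigma^2 * int_0^t exp(-2 theta (t - s)) ds = sigma^2 * (1 - exp(-2 theta t)) / (2 theta), independent of x_0.
With theta = 2, sigma = sqrt(2):
  Var(X_t) = (sqrt(2))^2 * (1 - exp(-2*2 t)) / (2 * 2) = 1/2 - exp(-4*t)/2.
As t -> infinity, exp(-2*2 t) -> 0, so the stationary variance is sigma^2 / (2 theta) = 1/2.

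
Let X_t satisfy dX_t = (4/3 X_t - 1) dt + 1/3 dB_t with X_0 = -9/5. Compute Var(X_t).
Var(X_t) = exp(8*t/3)/24 - 1/24

The variance V(t) = Var(X_t) satisfies V'(t) = 2 a V(t) + c^2 with V(0) = 0 (drift coefficient is linear in X, diffusion is constant). With a = 4/3, c = 1/3, the solution is
  V(t) = (c^2 / (2 a)) * (exp(2 a t) - 1)
       = ((1/3)^2 / (2*(4/3))) * (exp((8/3) t) - 1)
       = exp(8*t/3)/24 - 1/24.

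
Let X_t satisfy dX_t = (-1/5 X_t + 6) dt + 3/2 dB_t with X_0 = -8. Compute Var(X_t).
Var(X_t) = 45/8 - 45*exp(-2*t/5)/8

The variance V(t) = Var(X_t) satisfies V'(t) = 2 a V(t) + c^2 with V(0) = 0 (drift coefficient is linear in X, diffusion is constant). With a = -1/5, c = 3/2, the solution is
  V(t) = (c^2 / (2 a)) * (exp(2 a t) - 1)
       = ((3/2)^2 / (2*(-1/5))) * (exp((-2/5) t) - 1)
       = 45/8 - 45*exp(-2*t/5)/8.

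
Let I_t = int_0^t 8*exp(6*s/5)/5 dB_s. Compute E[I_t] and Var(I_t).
E[I_t] = 0; Var(I_t) = 16*exp(12*t/5)/15 - 16/15

The Itô integral of a deterministic integrand f(s) has mean 0 because each increment f(s) * (B_{s+ds} - B_s) has mean 0. By the Itô isometry:
  Var( int_0^t f(s) dB_s ) = E[ (int_0^t f(s) dB_s)^2 ] = int_0^t f(s)^2 ds.
Here f(s) = 8*exp(6*s/5)/5, so f(s)^2 = 64*exp(12*s/5)/25. Integrate:
  int_0^t (64*exp(12*s/5)/25) ds = 16*exp(12*t/5)/15 - 16/15.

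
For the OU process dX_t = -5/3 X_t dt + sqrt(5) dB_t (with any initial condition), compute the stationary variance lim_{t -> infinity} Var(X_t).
lim Var(X_t) = 3/2

The OU SDE dX = -theta X dt + sigma dB admits the integrating factor exp(theta t): d(exp(theta t) X_t) = sigma exp(theta t) dB_t. Integrating from 0 to t gives X_t = x_0 * exp(-theta t) + sigma * int_0^t exp(-theta (t-s)) dB_s for any initial x_0. The Itô integral has variance (by the Itô isometry) sigma^2 * int_0^t exp(-2 theta (t - s)) ds = sigma^2 * (1 - exp(-2 theta t)) / (2 theta), independent of x_0.
With theta = 5/3, sigma = sqrt(5):
  Var(X_t) = (sqrt(5))^2 * (1 - exp(-2*5/3 t)) / (2 * 5/3) = 3/2 - 3*exp(-10*t/3)/2.
As t -> infinity, exp(-2*5/3 t) -> 0, so the stationary variance is sigma^2 / (2 theta) = 3/2.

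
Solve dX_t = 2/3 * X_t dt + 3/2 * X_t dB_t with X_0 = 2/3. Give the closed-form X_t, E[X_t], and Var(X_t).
X_t = 2/3 * exp((-11/24) t + (3/2) B_t); E[X_t] = 2*exp(2*t/3)/3; Var(X_t) = 4*(exp(9*t/4) - 1)*exp(4*t/3)/9

For GBM dX = mu X dt + sigma X dB with X_0 = x_0, apply Itô to Y = log X: dY = (mu - sigma^2/2) dt + sigma dB, so Y_t = log(x_0) + (mu - sigma^2/2) t + sigma B_t and hence X_t = x_0 * exp((mu - sigma^2/2) t + sigma B_t).
With mu = 2/3, sigma = 3/2, x_0 = 2/3, this gives:
  X_t = 2/3 * exp((-11/24) * t + (3/2) * B_t).
Since sigma*B_t ~ Normal(0, sigma^2 t), E[exp(sigma*B_t)] = exp(sigma^2 t / 2); so E[X_t] = x_0 * exp((mu - sigma^2/2) t) * exp(sigma^2 t / 2) = x_0 * exp(mu t) = 2*exp(2*t/3)/3.
Var(X_t) = E[X_t^2] - (E[X_t])^2 = x_0^2 * exp(2 mu t) * (exp(sigma^2 t) - 1) = 4*(exp(9*t/4) - 1)*exp(4*t/3)/9.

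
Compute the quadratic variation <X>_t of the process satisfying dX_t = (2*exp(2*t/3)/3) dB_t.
<X>_t = exp(4*t/3)/3 - 1/3

For an Itô process dX_t = a(t) dt + b(t) dB_t, the quadratic variation is <X>_t = int_0^t b(s)^2 ds (the drift term does not contribute). Here b(s) = 2*exp(2*s/3)/3, so
  b(s)^2 = 4*exp(4*s/3)/9.
Integrating from 0 to t:
  <X>_t = int_0^t (4*exp(4*s/3)/9) ds = exp(4*t/3)/3 - 1/3.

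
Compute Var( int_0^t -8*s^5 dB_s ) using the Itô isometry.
Var = 64*t^11/11

The Itô integral of a deterministic integrand f(s) has mean 0 because each increment f(s) * (B_{s+ds} - B_s) has mean 0. By the Itô isometry:
  Var( int_0^t f(s) dB_s ) = E[ (int_0^t f(s) dB_s)^2 ] = int_0^t f(s)^2 ds.
Here f(s) = -8*s^5, so f(s)^2 = 64*s^10. Integrate:
  int_0^t (64*s^10) ds = 64*t^11/11.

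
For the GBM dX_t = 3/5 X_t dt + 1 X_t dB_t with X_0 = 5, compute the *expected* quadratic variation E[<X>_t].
E[<X>_t] = 125*exp(11*t/5)/11 - 125/11

<X>_t = int_0^t (1 * X_s)^2 ds. Taking expectation inside the integral: E[<X>_t] = 1^2 * int_0^t E[X_s^2] ds. For GBM, E[X_s^2] = x_0^2 * exp((2 mu + sigma^2) s). Integrating:
  E[<X>_t] = 1^2 * 5^2 * (exp((2*(3/5) + 1^2) t) - 1) / (2*(3/5) + 1^2)
           = 1^2 * 5^2 * (exp((11/5) t) - 1) / (11/5) = 125*exp(11*t/5)/11 - 125/11.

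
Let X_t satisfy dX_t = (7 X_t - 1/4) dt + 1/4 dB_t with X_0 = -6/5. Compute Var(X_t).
Var(X_t) = exp(14*t)/224 - 1/224

The variance V(t) = Var(X_t) satisfies V'(t) = 2 a V(t) + c^2 with V(0) = 0 (drift coefficient is linear in X, diffusion is constant). With a = 7, c = 1/4, the solution is
  V(t) = (c^2 / (2 a)) * (exp(2 a t) - 1)
       = ((1/4)^2 / (2*7)) * (exp(14 t) - 1)
       = exp(14*t)/224 - 1/224.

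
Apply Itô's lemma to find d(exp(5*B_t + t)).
d(exp(5*B_t + t)) = (27*exp(5*B_t + t)/2) dt + (5*exp(5*B_t + t)) dB_t

Itô's formula for f(t, x): d f(t, B_t) = (f_t + (1/2) f_xx) dt + f_x dB_t. Compute partials of f(t, x) = exp(t + 5*x):
  f_t(t,x)  = exp(t + 5*x)
  f_x(t,x)  = 5*exp(t + 5*x)
  f_xx(t,x) = 25*exp(t + 5*x)
Assemble drift = f_t + (1/2) f_xx = 27*exp(t + 5*x)/2 and diffusion = f_x = 5*exp(t + 5*x). Substituting x = B_t:
  d(exp(5*B_t + t)) = (27*exp(5*B_t + t)/2) dt + (5*exp(5*B_t + t)) dB_t.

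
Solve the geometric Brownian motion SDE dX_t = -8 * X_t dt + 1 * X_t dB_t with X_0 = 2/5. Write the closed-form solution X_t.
X_t = 2/5 * exp((-17/2) * t + (1) * B_t)

For GBM dX = mu X dt + sigma X dB with X_0 = x_0, apply Itô to Y = log X: dY = (mu - sigma^2/2) dt + sigma dB, so Y_t = log(x_0) + (mu - sigma^2/2) t + sigma B_t and hence X_t = x_0 * exp((mu - sigma^2/2) t + sigma B_t).
With mu = -8, sigma = 1, x_0 = 2/5, this gives:
  X_t = 2/5 * exp((-17/2) * t + (1) * B_t).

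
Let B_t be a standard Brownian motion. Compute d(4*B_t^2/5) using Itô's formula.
d(4*B_t^2/5) = (4/5) dt + (8*B_t/5) dB_t

Itô's formula for f(B_t) gives d f(B_t) = f'(B_t) dB_t + (1/2) f''(B_t) dt. Compute derivatives of f(x) = 4*x^2/5:
  f'(x)  = 8*x/5
  f''(x) = 8/5
Substitute x = B_t and multiply the f'' term by 1/2:
  drift     = (1/2) * (8/5) evaluated at B_t = 4/5
  diffusion = (8*x/5) evaluated at B_t = 8*B_t/5
Therefore d(4*B_t^2/5) = (4/5) dt + (8*B_t/5) dB_t.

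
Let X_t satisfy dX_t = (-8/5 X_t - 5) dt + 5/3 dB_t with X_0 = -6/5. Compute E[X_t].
E[X_t] = -25/8 + 77*exp(-8*t/5)/40

Taking expectations and using E[dB_t] = 0, the mean m(t) = E[X_t] satisfies the ODE m'(t) = a m(t) + b with m(0) = x_0. With a = -8/5, b = -5, x_0 = -6/5, the solution is
  m(t) = x_0 * exp(a t) + (b/a) * (exp(a t) - 1)
       = (-6/5) * exp((-8/5) t) + ((-5)/(-8/5)) * (exp((-8/5) t) - 1)
       = -25/8 + 77*exp(-8*t/5)/40.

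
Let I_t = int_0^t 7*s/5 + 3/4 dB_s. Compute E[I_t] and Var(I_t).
E[I_t] = 0; Var(I_t) = t*(784*t^2 + 1260*t + 675)/1200

The Itô integral of a deterministic integrand f(s) has mean 0 because each increment f(s) * (B_{s+ds} - B_s) has mean 0. By the Itô isometry:
  Var( int_0^t f(s) dB_s ) = E[ (int_0^t f(s) dB_s)^2 ] = int_0^t f(s)^2 ds.
Here f(s) = 7*s/5 + 3/4, so f(s)^2 = (28*s + 15)^2/400. Integrate:
  int_0^t ((28*s + 15)^2/400) ds = t*(784*t^2 + 1260*t + 675)/1200.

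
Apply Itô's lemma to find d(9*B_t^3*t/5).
d(9*B_t^3*t/5) = (9*B_t*(B_t^2 + 3*t)/5) dt + (27*B_t^2*t/5) dB_t

Itô's formula for f(t, x): d f(t, B_t) = (f_t + (1/2) f_xx) dt + f_x dB_t. Compute partials of f(t, x) = 9*t*x^3/5:
  f_t(t,x)  = 9*x^3/5
  f_x(t,x)  = 27*t*x^2/5
  f_xx(t,x) = 54*t*x/5
Assemble drift = f_t + (1/2) f_xx = 9*x*(3*t + x^2)/5 and diffusion = f_x = 27*t*x^2/5. Substituting x = B_t:
  d(9*B_t^3*t/5) = (9*B_t*(B_t^2 + 3*t)/5) dt + (27*B_t^2*t/5) dB_t.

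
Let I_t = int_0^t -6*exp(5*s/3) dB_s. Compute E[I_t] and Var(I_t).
E[I_t] = 0; Var(I_t) = 54*exp(10*t/3)/5 - 54/5

The Itô integral of a deterministic integrand f(s) has mean 0 because each increment f(s) * (B_{s+ds} - B_s) has mean 0. By the Itô isometry:
  Var( int_0^t f(s) dB_s ) = E[ (int_0^t f(s) dB_s)^2 ] = int_0^t f(s)^2 ds.
Here f(s) = -6*exp(5*s/3), so f(s)^2 = 36*exp(10*s/3). Integrate:
  int_0^t (36*exp(10*s/3)) ds = 54*exp(10*t/3)/5 - 54/5.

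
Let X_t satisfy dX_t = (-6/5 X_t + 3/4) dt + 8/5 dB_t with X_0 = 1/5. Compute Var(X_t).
Var(X_t) = 16/15 - 16*exp(-12*t/5)/15

The variance V(t) = Var(X_t) satisfies V'(t) = 2 a V(t) + c^2 with V(0) = 0 (drift coefficient is linear in X, diffusion is constant). With a = -6/5, c = 8/5, the solution is
  V(t) = (c^2 / (2 a)) * (exp(2 a t) - 1)
       = ((8/5)^2 / (2*(-6/5))) * (exp((-12/5) t) - 1)
       = 16/15 - 16*exp(-12*t/5)/15.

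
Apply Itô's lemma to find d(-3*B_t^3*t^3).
d(-3*B_t^3*t^3) = (9*B_t*t^2*(-B_t^2 - t)) dt + (-9*B_t^2*t^3) dB_t

Itô's formula for f(t, x): d f(t, B_t) = (f_t + (1/2) f_xx) dt + f_x dB_t. Compute partials of f(t, x) = -3*t^3*x^3:
  f_t(t,x)  = -9*t^2*x^3
  f_x(t,x)  = -9*t^3*x^2
  f_xx(t,x) = -18*t^3*x
Assemble drift = f_t + (1/2) f_xx = 9*t^2*x*(-t - x^2) and diffusion = f_x = -9*t^3*x^2. Substituting x = B_t:
  d(-3*B_t^3*t^3) = (9*B_t*t^2*(-B_t^2 - t)) dt + (-9*B_t^2*t^3) dB_t.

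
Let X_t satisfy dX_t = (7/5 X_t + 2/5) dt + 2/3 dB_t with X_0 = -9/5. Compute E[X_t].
E[X_t] = -53*exp(7*t/5)/35 - 2/7

Taking expectations and using E[dB_t] = 0, the mean m(t) = E[X_t] satisfies the ODE m'(t) = a m(t) + b with m(0) = x_0. With a = 7/5, b = 2/5, x_0 = -9/5, the solution is
  m(t) = x_0 * exp(a t) + (b/a) * (exp(a t) - 1)
       = (-9/5) * exp((7/5) t) + ((2/5)/(7/5)) * (exp((7/5) t) - 1)
       = -53*exp(7*t/5)/35 - 2/7.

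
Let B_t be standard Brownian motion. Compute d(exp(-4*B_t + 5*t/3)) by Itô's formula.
d(exp(-4*B_t + 5*t/3)) = (29*exp(-4*B_t + 5*t/3)/3) dt + (-4*exp(-4*B_t + 5*t/3)) dB_t

Itô's formula for f(t, x): d f(t, B_t) = (f_t + (1/2) f_xx) dt + f_x dB_t. Compute partials of f(t, x) = exp(5*t/3 - 4*x):
  f_t(t,x)  = 5*exp(5*t/3 - 4*x)/3
  f_x(t,x)  = -4*exp(5*t/3 - 4*x)
  f_xx(t,x) = 16*exp(5*t/3 - 4*x)
Assemble drift = f_t + (1/2) f_xx = 29*exp(5*t/3 - 4*x)/3 and diffusion = f_x = -4*exp(5*t/3 - 4*x). Substituting x = B_t:
  d(exp(-4*B_t + 5*t/3)) = (29*exp(-4*B_t + 5*t/3)/3) dt + (-4*exp(-4*B_t + 5*t/3)) dB_t.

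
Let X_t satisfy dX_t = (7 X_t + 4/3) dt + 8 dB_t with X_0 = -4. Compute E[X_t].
E[X_t] = -80*exp(7*t)/21 - 4/21

Taking expectations and using E[dB_t] = 0, the mean m(t) = E[X_t] satisfies the ODE m'(t) = a m(t) + b with m(0) = x_0. With a = 7, b = 4/3, x_0 = -4, the solution is
  m(t) = x_0 * exp(a t) + (b/a) * (exp(a t) - 1)
       = (-4) * exp(7 t) + ((4/3)/7) * (exp(7 t) - 1)
       = -80*exp(7*t)/21 - 4/21.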